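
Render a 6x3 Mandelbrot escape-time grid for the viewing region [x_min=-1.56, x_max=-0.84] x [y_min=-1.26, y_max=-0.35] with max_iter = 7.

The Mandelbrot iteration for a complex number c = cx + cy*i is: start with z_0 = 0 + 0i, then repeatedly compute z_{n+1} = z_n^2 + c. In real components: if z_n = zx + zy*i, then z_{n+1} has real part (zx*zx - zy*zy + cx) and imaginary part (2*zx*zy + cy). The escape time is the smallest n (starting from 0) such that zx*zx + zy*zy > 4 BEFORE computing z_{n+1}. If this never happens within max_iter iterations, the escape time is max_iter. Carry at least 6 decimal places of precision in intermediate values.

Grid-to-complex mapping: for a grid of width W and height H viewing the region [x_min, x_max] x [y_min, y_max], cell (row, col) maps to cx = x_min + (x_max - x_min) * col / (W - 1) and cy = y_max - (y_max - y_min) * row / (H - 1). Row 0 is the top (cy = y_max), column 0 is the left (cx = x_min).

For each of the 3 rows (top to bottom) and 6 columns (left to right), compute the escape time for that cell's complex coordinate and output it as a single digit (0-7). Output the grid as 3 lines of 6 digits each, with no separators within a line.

Answer: 457777
333334
122223

Derivation:
(row=0, col=0): c = -1.5600 + -0.3500i → escape time 4
(row=0, col=1): c = -1.4160 + -0.3500i → escape time 5
(row=0, col=2): c = -1.2720 + -0.3500i → escape time 7
(row=0, col=3): c = -1.1280 + -0.3500i → escape time 7
(row=0, col=4): c = -0.9840 + -0.3500i → escape time 7
(row=0, col=5): c = -0.8400 + -0.3500i → escape time 7
(row=1, col=0): c = -1.5600 + -0.8050i → escape time 3
(row=1, col=1): c = -1.4160 + -0.8050i → escape time 3
(row=1, col=2): c = -1.2720 + -0.8050i → escape time 3
(row=1, col=3): c = -1.1280 + -0.8050i → escape time 3
(row=1, col=4): c = -0.9840 + -0.8050i → escape time 3
(row=1, col=5): c = -0.8400 + -0.8050i → escape time 4
(row=2, col=0): c = -1.5600 + -1.2600i → escape time 1
(row=2, col=1): c = -1.4160 + -1.2600i → escape time 2
(row=2, col=2): c = -1.2720 + -1.2600i → escape time 2
(row=2, col=3): c = -1.1280 + -1.2600i → escape time 2
(row=2, col=4): c = -0.9840 + -1.2600i → escape time 2
(row=2, col=5): c = -0.8400 + -1.2600i → escape time 3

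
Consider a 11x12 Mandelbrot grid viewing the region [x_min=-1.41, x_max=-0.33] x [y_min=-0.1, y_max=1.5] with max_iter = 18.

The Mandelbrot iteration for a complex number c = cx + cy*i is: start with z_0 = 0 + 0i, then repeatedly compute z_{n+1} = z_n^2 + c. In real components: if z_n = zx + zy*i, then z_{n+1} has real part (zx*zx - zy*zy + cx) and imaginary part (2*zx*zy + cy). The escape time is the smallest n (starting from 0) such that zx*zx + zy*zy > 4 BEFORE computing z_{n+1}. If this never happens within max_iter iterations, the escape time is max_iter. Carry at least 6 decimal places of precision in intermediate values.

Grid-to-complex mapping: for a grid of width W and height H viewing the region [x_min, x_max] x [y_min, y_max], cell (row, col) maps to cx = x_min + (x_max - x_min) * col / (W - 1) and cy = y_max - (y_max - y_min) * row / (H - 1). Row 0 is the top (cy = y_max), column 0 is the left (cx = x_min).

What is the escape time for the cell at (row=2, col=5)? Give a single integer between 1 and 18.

Answer: 3

Derivation:
z_0 = 0 + 0i, c = -0.8700 + 1.2091i
Iter 1: z = -0.8700 + 1.2091i, |z|^2 = 2.2188
Iter 2: z = -1.5750 + -0.8947i, |z|^2 = 3.2812
Iter 3: z = 0.8101 + 4.0275i, |z|^2 = 16.8769
Escaped at iteration 3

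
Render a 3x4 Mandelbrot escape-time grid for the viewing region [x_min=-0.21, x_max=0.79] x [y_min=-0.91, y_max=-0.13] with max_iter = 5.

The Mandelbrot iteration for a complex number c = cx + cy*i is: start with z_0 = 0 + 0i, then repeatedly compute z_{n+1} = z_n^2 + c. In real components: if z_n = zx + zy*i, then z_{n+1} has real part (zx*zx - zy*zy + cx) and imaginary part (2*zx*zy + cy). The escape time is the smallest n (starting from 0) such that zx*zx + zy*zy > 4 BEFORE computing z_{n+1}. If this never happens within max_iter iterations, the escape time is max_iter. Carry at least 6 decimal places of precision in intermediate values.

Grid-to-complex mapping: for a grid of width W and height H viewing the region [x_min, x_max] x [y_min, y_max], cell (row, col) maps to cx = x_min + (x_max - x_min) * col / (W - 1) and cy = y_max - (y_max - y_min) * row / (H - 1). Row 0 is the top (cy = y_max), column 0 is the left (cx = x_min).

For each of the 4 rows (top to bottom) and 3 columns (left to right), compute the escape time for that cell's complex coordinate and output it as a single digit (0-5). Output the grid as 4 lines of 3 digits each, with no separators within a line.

Answer: 553
553
553
542

Derivation:
(row=0, col=0): c = -0.2100 + -0.1300i → escape time 5
(row=0, col=1): c = 0.2900 + -0.1300i → escape time 5
(row=0, col=2): c = 0.7900 + -0.1300i → escape time 3
(row=1, col=0): c = -0.2100 + -0.3900i → escape time 5
(row=1, col=1): c = 0.2900 + -0.3900i → escape time 5
(row=1, col=2): c = 0.7900 + -0.3900i → escape time 3
(row=2, col=0): c = -0.2100 + -0.6500i → escape time 5
(row=2, col=1): c = 0.2900 + -0.6500i → escape time 5
(row=2, col=2): c = 0.7900 + -0.6500i → escape time 3
(row=3, col=0): c = -0.2100 + -0.9100i → escape time 5
(row=3, col=1): c = 0.2900 + -0.9100i → escape time 4
(row=3, col=2): c = 0.7900 + -0.9100i → escape time 2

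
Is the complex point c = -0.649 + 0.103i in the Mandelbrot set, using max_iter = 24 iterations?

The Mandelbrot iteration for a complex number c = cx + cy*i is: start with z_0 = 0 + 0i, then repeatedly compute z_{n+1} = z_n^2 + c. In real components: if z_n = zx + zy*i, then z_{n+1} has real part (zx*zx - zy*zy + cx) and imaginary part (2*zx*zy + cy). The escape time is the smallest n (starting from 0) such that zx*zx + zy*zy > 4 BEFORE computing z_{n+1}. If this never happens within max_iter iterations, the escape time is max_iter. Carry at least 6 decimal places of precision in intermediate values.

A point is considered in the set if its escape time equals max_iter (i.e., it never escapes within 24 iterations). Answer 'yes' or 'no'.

z_0 = 0 + 0i, c = -0.6490 + 0.1030i
Iter 1: z = -0.6490 + 0.1030i, |z|^2 = 0.4318
Iter 2: z = -0.2384 + -0.0307i, |z|^2 = 0.0578
Iter 3: z = -0.5931 + 0.1176i, |z|^2 = 0.3656
Iter 4: z = -0.3111 + -0.0365i, |z|^2 = 0.0981
Iter 5: z = -0.5536 + 0.1257i, |z|^2 = 0.3223
Iter 6: z = -0.3584 + -0.0362i, |z|^2 = 0.1297
Iter 7: z = -0.5219 + 0.1289i, |z|^2 = 0.2890
Iter 8: z = -0.3933 + -0.0316i, |z|^2 = 0.1557
Iter 9: z = -0.4953 + 0.1278i, |z|^2 = 0.2617
Iter 10: z = -0.4200 + -0.0237i, |z|^2 = 0.1769
Iter 11: z = -0.4732 + 0.1229i, |z|^2 = 0.2390
Iter 12: z = -0.4402 + -0.0133i, |z|^2 = 0.1940
Iter 13: z = -0.4554 + 0.1147i, |z|^2 = 0.2205
Iter 14: z = -0.4548 + -0.0015i, |z|^2 = 0.2068
Iter 15: z = -0.4422 + 0.1043i, |z|^2 = 0.2064
Iter 16: z = -0.4644 + 0.0107i, |z|^2 = 0.2157
Iter 17: z = -0.4335 + 0.0930i, |z|^2 = 0.1966
Iter 18: z = -0.4697 + 0.0223i, |z|^2 = 0.2212
Iter 19: z = -0.4288 + 0.0820i, |z|^2 = 0.1906
Iter 20: z = -0.4718 + 0.0327i, |z|^2 = 0.2237
Iter 21: z = -0.4275 + 0.0722i, |z|^2 = 0.1879
Iter 22: z = -0.4715 + 0.0413i, |z|^2 = 0.2240
Iter 23: z = -0.4284 + 0.0641i, |z|^2 = 0.1876
Did not escape in 24 iterations → in set

Answer: yes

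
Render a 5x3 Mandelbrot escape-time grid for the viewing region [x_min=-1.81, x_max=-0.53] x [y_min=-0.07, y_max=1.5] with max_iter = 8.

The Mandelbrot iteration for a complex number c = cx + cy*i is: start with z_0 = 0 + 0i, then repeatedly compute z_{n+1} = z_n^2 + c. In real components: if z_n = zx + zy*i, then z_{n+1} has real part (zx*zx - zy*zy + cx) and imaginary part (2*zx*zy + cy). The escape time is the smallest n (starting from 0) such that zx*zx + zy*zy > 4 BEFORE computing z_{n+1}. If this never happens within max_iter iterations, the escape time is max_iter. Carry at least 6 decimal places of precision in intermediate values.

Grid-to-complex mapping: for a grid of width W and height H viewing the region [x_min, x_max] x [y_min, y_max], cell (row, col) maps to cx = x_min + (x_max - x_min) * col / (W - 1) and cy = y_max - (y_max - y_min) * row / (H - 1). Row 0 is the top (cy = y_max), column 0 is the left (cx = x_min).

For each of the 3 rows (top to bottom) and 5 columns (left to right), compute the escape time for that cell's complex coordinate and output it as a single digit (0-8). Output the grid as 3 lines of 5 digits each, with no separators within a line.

(row=0, col=0): c = -1.8100 + 1.5000i → escape time 1
(row=0, col=1): c = -1.4900 + 1.5000i → escape time 1
(row=0, col=2): c = -1.1700 + 1.5000i → escape time 2
(row=0, col=3): c = -0.8500 + 1.5000i → escape time 2
(row=0, col=4): c = -0.5300 + 1.5000i → escape time 2
(row=1, col=0): c = -1.8100 + 0.7150i → escape time 2
(row=1, col=1): c = -1.4900 + 0.7150i → escape time 3
(row=1, col=2): c = -1.1700 + 0.7150i → escape time 3
(row=1, col=3): c = -0.8500 + 0.7150i → escape time 4
(row=1, col=4): c = -0.5300 + 0.7150i → escape time 7
(row=2, col=0): c = -1.8100 + -0.0700i → escape time 5
(row=2, col=1): c = -1.4900 + -0.0700i → escape time 7
(row=2, col=2): c = -1.1700 + -0.0700i → escape time 8
(row=2, col=3): c = -0.8500 + -0.0700i → escape time 8
(row=2, col=4): c = -0.5300 + -0.0700i → escape time 8

Answer: 11222
23347
57888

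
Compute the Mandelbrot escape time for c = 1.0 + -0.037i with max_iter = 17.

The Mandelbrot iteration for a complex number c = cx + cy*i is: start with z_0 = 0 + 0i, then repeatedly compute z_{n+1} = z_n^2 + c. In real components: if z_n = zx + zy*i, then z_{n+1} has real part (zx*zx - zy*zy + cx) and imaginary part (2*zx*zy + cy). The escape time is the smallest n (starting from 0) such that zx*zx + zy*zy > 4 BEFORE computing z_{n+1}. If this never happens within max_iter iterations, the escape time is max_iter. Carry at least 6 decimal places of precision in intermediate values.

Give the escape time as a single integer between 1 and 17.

z_0 = 0 + 0i, c = 1.0000 + -0.0370i
Iter 1: z = 1.0000 + -0.0370i, |z|^2 = 1.0014
Iter 2: z = 1.9986 + -0.1110i, |z|^2 = 4.0068
Escaped at iteration 2

Answer: 2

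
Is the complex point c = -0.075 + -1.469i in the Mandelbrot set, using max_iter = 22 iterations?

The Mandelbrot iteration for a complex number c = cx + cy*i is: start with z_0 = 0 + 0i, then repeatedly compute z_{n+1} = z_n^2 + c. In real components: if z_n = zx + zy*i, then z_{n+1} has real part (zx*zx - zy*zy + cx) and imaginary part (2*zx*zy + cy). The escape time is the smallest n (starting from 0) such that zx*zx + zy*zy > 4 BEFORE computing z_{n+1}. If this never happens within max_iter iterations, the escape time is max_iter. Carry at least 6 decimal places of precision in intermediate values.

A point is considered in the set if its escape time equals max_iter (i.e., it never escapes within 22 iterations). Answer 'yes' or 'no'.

z_0 = 0 + 0i, c = -0.0750 + -1.4690i
Iter 1: z = -0.0750 + -1.4690i, |z|^2 = 2.1636
Iter 2: z = -2.2273 + -1.2487i, |z|^2 = 6.5202
Escaped at iteration 2

Answer: no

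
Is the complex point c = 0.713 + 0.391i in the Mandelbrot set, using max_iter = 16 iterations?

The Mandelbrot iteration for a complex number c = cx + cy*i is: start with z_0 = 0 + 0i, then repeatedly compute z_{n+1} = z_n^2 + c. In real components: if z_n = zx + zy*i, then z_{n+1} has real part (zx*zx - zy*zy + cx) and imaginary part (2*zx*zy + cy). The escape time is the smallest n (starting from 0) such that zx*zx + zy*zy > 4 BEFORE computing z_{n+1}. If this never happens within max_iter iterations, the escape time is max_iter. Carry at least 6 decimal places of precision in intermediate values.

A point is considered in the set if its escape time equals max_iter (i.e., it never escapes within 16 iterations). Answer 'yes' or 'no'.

z_0 = 0 + 0i, c = 0.7130 + 0.3910i
Iter 1: z = 0.7130 + 0.3910i, |z|^2 = 0.6613
Iter 2: z = 1.0685 + 0.9486i, |z|^2 = 2.0414
Iter 3: z = 0.9549 + 2.4181i, |z|^2 = 6.7588
Escaped at iteration 3

Answer: no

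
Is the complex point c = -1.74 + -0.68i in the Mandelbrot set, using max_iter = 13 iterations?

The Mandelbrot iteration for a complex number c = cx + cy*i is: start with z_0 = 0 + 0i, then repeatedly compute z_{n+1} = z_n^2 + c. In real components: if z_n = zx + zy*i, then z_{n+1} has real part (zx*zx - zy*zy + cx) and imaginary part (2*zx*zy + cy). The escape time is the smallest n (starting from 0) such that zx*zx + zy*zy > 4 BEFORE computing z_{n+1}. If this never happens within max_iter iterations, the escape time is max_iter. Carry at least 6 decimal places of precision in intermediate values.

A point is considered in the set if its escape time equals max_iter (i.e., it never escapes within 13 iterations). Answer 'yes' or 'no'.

Answer: no

Derivation:
z_0 = 0 + 0i, c = -1.7400 + -0.6800i
Iter 1: z = -1.7400 + -0.6800i, |z|^2 = 3.4900
Iter 2: z = 0.8252 + 1.6864i, |z|^2 = 3.5249
Iter 3: z = -3.9030 + 2.1032i, |z|^2 = 19.6569
Escaped at iteration 3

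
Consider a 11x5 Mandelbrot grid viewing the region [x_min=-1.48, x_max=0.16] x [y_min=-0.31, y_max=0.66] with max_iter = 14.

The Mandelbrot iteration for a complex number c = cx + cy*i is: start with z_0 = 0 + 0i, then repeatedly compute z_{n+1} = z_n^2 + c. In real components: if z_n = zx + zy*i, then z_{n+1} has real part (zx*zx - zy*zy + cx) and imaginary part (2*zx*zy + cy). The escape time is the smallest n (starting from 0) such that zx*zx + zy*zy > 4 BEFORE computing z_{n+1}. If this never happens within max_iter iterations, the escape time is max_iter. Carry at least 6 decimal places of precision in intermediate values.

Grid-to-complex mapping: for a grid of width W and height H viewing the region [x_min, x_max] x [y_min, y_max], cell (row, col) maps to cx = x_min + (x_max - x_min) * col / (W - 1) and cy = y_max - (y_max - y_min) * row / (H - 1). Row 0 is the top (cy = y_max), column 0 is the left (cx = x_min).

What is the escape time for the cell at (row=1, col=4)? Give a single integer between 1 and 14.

z_0 = 0 + 0i, c = -0.8240 + 0.4175i
Iter 1: z = -0.8240 + 0.4175i, |z|^2 = 0.8533
Iter 2: z = -0.3193 + -0.2705i, |z|^2 = 0.1752
Iter 3: z = -0.7952 + 0.5903i, |z|^2 = 0.9808
Iter 4: z = -0.5401 + -0.5213i, |z|^2 = 0.5634
Iter 5: z = -0.8041 + 0.9806i, |z|^2 = 1.6081
Iter 6: z = -1.1390 + -1.1595i, |z|^2 = 2.6416
Iter 7: z = -0.8711 + 3.0587i, |z|^2 = 10.1142
Escaped at iteration 7

Answer: 7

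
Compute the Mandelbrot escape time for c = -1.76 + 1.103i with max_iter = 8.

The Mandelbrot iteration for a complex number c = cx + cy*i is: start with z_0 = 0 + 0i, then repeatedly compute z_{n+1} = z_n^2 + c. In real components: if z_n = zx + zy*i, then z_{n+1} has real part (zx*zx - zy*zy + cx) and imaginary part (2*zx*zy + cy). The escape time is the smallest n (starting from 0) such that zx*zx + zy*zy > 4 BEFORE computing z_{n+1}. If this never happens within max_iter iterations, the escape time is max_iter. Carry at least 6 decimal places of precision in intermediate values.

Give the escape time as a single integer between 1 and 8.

Answer: 1

Derivation:
z_0 = 0 + 0i, c = -1.7600 + 1.1030i
Iter 1: z = -1.7600 + 1.1030i, |z|^2 = 4.3142
Escaped at iteration 1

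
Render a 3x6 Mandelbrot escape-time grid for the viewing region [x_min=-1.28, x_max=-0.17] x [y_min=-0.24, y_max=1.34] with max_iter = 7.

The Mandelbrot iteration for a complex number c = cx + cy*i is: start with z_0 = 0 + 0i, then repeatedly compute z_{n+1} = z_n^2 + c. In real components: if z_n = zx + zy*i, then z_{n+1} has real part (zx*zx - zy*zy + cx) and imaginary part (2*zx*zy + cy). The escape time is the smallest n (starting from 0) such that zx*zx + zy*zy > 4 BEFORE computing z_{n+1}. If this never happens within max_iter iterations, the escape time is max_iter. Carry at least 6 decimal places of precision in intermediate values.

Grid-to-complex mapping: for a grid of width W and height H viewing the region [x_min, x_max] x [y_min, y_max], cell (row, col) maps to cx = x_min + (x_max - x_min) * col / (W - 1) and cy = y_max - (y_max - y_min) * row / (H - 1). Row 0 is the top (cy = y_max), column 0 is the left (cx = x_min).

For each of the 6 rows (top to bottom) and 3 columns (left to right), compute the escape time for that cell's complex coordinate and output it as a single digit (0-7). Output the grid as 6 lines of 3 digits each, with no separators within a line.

Answer: 222
337
357
777
777
777

Derivation:
(row=0, col=0): c = -1.2800 + 1.3400i → escape time 2
(row=0, col=1): c = -0.7250 + 1.3400i → escape time 2
(row=0, col=2): c = -0.1700 + 1.3400i → escape time 2
(row=1, col=0): c = -1.2800 + 1.0240i → escape time 3
(row=1, col=1): c = -0.7250 + 1.0240i → escape time 3
(row=1, col=2): c = -0.1700 + 1.0240i → escape time 7
(row=2, col=0): c = -1.2800 + 0.7080i → escape time 3
(row=2, col=1): c = -0.7250 + 0.7080i → escape time 5
(row=2, col=2): c = -0.1700 + 0.7080i → escape time 7
(row=3, col=0): c = -1.2800 + 0.3920i → escape time 7
(row=3, col=1): c = -0.7250 + 0.3920i → escape time 7
(row=3, col=2): c = -0.1700 + 0.3920i → escape time 7
(row=4, col=0): c = -1.2800 + 0.0760i → escape time 7
(row=4, col=1): c = -0.7250 + 0.0760i → escape time 7
(row=4, col=2): c = -0.1700 + 0.0760i → escape time 7
(row=5, col=0): c = -1.2800 + -0.2400i → escape time 7
(row=5, col=1): c = -0.7250 + -0.2400i → escape time 7
(row=5, col=2): c = -0.1700 + -0.2400i → escape time 7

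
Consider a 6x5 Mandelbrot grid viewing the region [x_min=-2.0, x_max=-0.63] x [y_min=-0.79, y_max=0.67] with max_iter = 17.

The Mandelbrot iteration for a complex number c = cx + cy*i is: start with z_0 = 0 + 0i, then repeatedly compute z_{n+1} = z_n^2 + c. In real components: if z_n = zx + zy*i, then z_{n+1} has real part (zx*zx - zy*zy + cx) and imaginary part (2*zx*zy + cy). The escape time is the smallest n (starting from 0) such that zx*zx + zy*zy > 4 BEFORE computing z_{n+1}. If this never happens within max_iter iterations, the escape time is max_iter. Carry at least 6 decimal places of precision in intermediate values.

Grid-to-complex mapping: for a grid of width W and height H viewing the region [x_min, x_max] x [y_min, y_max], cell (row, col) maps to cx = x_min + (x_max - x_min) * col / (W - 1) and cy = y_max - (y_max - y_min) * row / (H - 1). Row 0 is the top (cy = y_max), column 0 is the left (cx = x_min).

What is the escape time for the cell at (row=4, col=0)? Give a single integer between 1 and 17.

z_0 = 0 + 0i, c = -2.0000 + -0.7900i
Iter 1: z = -2.0000 + -0.7900i, |z|^2 = 4.6241
Escaped at iteration 1

Answer: 1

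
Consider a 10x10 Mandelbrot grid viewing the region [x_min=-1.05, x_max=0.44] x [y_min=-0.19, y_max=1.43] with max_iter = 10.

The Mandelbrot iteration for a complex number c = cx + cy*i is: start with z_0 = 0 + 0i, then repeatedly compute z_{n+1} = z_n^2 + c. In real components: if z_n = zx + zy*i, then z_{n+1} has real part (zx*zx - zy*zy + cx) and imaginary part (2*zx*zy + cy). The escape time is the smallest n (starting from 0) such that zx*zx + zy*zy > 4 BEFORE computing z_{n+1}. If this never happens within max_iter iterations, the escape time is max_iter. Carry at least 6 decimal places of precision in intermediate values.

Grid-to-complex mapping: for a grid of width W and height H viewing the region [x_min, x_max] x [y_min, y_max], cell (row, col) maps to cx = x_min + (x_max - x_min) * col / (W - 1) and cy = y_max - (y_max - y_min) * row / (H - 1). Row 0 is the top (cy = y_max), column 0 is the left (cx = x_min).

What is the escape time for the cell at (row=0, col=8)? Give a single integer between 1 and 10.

z_0 = 0 + 0i, c = 0.2744 + 1.4300i
Iter 1: z = 0.2744 + 1.4300i, |z|^2 = 2.1202
Iter 2: z = -1.6951 + 2.2149i, |z|^2 = 7.7793
Escaped at iteration 2

Answer: 2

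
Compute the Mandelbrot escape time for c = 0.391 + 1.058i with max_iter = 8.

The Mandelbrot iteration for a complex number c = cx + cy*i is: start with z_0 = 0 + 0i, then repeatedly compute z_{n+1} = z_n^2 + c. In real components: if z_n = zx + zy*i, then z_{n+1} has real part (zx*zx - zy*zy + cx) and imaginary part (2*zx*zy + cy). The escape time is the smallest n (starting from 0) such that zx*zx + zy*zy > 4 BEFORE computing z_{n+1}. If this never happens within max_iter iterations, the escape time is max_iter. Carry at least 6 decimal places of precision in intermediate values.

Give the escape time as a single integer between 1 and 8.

Answer: 3

Derivation:
z_0 = 0 + 0i, c = 0.3910 + 1.0580i
Iter 1: z = 0.3910 + 1.0580i, |z|^2 = 1.2722
Iter 2: z = -0.5755 + 1.8854i, |z|^2 = 3.8857
Iter 3: z = -2.8324 + -1.1120i, |z|^2 = 9.2589
Escaped at iteration 3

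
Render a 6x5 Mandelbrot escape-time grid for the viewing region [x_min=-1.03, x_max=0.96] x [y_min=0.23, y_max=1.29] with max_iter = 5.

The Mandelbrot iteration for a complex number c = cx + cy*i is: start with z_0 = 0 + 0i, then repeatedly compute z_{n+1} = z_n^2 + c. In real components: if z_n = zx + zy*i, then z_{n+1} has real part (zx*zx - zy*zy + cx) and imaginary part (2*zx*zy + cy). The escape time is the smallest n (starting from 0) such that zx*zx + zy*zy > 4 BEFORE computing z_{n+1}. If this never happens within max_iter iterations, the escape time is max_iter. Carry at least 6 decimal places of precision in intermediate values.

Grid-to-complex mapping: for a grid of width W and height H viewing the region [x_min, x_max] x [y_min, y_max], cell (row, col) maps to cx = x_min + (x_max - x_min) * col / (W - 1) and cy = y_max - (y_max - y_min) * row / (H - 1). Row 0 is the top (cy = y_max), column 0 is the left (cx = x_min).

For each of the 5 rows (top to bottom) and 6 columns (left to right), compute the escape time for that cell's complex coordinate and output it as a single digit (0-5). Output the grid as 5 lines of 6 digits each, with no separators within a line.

(row=0, col=0): c = -1.0300 + 1.2900i → escape time 2
(row=0, col=1): c = -0.6320 + 1.2900i → escape time 3
(row=0, col=2): c = -0.2340 + 1.2900i → escape time 3
(row=0, col=3): c = 0.1640 + 1.2900i → escape time 2
(row=0, col=4): c = 0.5620 + 1.2900i → escape time 2
(row=0, col=5): c = 0.9600 + 1.2900i → escape time 2
(row=1, col=0): c = -1.0300 + 1.0250i → escape time 3
(row=1, col=1): c = -0.6320 + 1.0250i → escape time 4
(row=1, col=2): c = -0.2340 + 1.0250i → escape time 5
(row=1, col=3): c = 0.1640 + 1.0250i → escape time 4
(row=1, col=4): c = 0.5620 + 1.0250i → escape time 2
(row=1, col=5): c = 0.9600 + 1.0250i → escape time 2
(row=2, col=0): c = -1.0300 + 0.7600i → escape time 3
(row=2, col=1): c = -0.6320 + 0.7600i → escape time 5
(row=2, col=2): c = -0.2340 + 0.7600i → escape time 5
(row=2, col=3): c = 0.1640 + 0.7600i → escape time 5
(row=2, col=4): c = 0.5620 + 0.7600i → escape time 3
(row=2, col=5): c = 0.9600 + 0.7600i → escape time 2
(row=3, col=0): c = -1.0300 + 0.4950i → escape time 5
(row=3, col=1): c = -0.6320 + 0.4950i → escape time 5
(row=3, col=2): c = -0.2340 + 0.4950i → escape time 5
(row=3, col=3): c = 0.1640 + 0.4950i → escape time 5
(row=3, col=4): c = 0.5620 + 0.4950i → escape time 4
(row=3, col=5): c = 0.9600 + 0.4950i → escape time 2
(row=4, col=0): c = -1.0300 + 0.2300i → escape time 5
(row=4, col=1): c = -0.6320 + 0.2300i → escape time 5
(row=4, col=2): c = -0.2340 + 0.2300i → escape time 5
(row=4, col=3): c = 0.1640 + 0.2300i → escape time 5
(row=4, col=4): c = 0.5620 + 0.2300i → escape time 4
(row=4, col=5): c = 0.9600 + 0.2300i → escape time 3

Answer: 233222
345422
355532
555542
555543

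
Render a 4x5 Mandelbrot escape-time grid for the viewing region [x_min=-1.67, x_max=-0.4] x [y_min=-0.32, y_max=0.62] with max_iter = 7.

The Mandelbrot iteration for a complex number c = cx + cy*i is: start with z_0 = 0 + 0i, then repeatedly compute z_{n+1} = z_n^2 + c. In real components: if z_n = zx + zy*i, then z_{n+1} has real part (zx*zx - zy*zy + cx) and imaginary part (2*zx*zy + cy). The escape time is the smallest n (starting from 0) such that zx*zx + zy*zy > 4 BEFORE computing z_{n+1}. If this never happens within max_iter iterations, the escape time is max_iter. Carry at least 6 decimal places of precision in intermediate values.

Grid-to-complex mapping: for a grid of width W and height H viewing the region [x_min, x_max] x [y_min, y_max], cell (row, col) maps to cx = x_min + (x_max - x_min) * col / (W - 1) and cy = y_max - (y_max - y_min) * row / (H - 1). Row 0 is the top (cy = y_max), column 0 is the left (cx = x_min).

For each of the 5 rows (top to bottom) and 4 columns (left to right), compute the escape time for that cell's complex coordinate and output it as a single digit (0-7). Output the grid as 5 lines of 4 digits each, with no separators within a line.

(row=0, col=0): c = -1.6700 + 0.6200i → escape time 3
(row=0, col=1): c = -1.2467 + 0.6200i → escape time 3
(row=0, col=2): c = -0.8233 + 0.6200i → escape time 5
(row=0, col=3): c = -0.4000 + 0.6200i → escape time 7
(row=1, col=0): c = -1.6700 + 0.3850i → escape time 3
(row=1, col=1): c = -1.2467 + 0.3850i → escape time 7
(row=1, col=2): c = -0.8233 + 0.3850i → escape time 7
(row=1, col=3): c = -0.4000 + 0.3850i → escape time 7
(row=2, col=0): c = -1.6700 + 0.1500i → escape time 5
(row=2, col=1): c = -1.2467 + 0.1500i → escape time 7
(row=2, col=2): c = -0.8233 + 0.1500i → escape time 7
(row=2, col=3): c = -0.4000 + 0.1500i → escape time 7
(row=3, col=0): c = -1.6700 + -0.0850i → escape time 6
(row=3, col=1): c = -1.2467 + -0.0850i → escape time 7
(row=3, col=2): c = -0.8233 + -0.0850i → escape time 7
(row=3, col=3): c = -0.4000 + -0.0850i → escape time 7
(row=4, col=0): c = -1.6700 + -0.3200i → escape time 4
(row=4, col=1): c = -1.2467 + -0.3200i → escape time 7
(row=4, col=2): c = -0.8233 + -0.3200i → escape time 7
(row=4, col=3): c = -0.4000 + -0.3200i → escape time 7

Answer: 3357
3777
5777
6777
4777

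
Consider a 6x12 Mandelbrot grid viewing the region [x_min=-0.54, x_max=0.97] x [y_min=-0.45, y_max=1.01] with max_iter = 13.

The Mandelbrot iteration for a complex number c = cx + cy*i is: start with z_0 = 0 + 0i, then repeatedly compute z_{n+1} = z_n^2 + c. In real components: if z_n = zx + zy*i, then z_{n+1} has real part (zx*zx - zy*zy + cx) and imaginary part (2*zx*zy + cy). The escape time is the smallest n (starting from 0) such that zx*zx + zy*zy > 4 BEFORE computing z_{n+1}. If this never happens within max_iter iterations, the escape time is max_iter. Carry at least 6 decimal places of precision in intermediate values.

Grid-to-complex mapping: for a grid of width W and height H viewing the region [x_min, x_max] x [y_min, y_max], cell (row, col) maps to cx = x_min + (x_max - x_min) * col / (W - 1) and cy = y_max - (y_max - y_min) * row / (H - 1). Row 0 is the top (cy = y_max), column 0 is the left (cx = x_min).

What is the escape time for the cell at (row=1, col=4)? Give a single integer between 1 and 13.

Answer: 2

Derivation:
z_0 = 0 + 0i, c = 0.6680 + 0.8773i
Iter 1: z = 0.6680 + 0.8773i, |z|^2 = 1.2158
Iter 2: z = 0.3446 + 2.0493i, |z|^2 = 4.3184
Escaped at iteration 2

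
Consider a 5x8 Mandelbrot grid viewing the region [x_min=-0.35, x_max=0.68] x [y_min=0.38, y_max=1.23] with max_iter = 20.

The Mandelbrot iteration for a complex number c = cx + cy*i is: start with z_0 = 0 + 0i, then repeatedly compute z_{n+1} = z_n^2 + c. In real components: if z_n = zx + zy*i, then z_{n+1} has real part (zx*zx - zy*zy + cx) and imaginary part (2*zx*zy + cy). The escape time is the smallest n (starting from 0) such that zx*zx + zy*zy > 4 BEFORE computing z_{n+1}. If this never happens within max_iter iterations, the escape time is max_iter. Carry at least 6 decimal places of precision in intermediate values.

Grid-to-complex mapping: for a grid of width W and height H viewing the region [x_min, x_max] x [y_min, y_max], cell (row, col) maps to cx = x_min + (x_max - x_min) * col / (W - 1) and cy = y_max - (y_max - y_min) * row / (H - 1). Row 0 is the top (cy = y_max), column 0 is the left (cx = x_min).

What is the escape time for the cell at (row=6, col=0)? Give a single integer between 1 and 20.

Answer: 20

Derivation:
z_0 = 0 + 0i, c = -0.3500 + 0.5014i
Iter 1: z = -0.3500 + 0.5014i, |z|^2 = 0.3739
Iter 2: z = -0.4789 + 0.1504i, |z|^2 = 0.2520
Iter 3: z = -0.1433 + 0.3573i, |z|^2 = 0.1482
Iter 4: z = -0.4572 + 0.3990i, |z|^2 = 0.3682
Iter 5: z = -0.3002 + 0.1366i, |z|^2 = 0.1088
Iter 6: z = -0.2785 + 0.4194i, |z|^2 = 0.2535
Iter 7: z = -0.4484 + 0.2678i, |z|^2 = 0.2727
Iter 8: z = -0.2207 + 0.2613i, |z|^2 = 0.1170
Iter 9: z = -0.3696 + 0.3861i, |z|^2 = 0.2856
Iter 10: z = -0.3625 + 0.2161i, |z|^2 = 0.1781
Iter 11: z = -0.2653 + 0.3448i, |z|^2 = 0.1893
Iter 12: z = -0.3985 + 0.3185i, |z|^2 = 0.2602
Iter 13: z = -0.2926 + 0.2476i, |z|^2 = 0.1469
Iter 14: z = -0.3257 + 0.3565i, |z|^2 = 0.2332
Iter 15: z = -0.3711 + 0.2692i, |z|^2 = 0.2102
Iter 16: z = -0.2848 + 0.3016i, |z|^2 = 0.1721
Iter 17: z = -0.3599 + 0.3296i, |z|^2 = 0.2382
Iter 18: z = -0.3291 + 0.2642i, |z|^2 = 0.1781
Iter 19: z = -0.3115 + 0.3275i, |z|^2 = 0.2043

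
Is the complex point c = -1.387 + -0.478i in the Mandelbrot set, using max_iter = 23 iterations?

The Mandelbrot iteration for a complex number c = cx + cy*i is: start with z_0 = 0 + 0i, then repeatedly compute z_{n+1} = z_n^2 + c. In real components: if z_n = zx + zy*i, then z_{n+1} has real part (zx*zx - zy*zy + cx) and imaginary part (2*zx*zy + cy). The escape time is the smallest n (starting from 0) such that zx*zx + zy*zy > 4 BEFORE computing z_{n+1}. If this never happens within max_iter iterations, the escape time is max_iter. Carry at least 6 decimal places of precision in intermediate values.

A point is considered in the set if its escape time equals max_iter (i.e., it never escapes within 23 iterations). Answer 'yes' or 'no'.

Answer: no

Derivation:
z_0 = 0 + 0i, c = -1.3870 + -0.4780i
Iter 1: z = -1.3870 + -0.4780i, |z|^2 = 2.1523
Iter 2: z = 0.3083 + 0.8480i, |z|^2 = 0.8141
Iter 3: z = -2.0110 + 0.0448i, |z|^2 = 4.0462
Escaped at iteration 3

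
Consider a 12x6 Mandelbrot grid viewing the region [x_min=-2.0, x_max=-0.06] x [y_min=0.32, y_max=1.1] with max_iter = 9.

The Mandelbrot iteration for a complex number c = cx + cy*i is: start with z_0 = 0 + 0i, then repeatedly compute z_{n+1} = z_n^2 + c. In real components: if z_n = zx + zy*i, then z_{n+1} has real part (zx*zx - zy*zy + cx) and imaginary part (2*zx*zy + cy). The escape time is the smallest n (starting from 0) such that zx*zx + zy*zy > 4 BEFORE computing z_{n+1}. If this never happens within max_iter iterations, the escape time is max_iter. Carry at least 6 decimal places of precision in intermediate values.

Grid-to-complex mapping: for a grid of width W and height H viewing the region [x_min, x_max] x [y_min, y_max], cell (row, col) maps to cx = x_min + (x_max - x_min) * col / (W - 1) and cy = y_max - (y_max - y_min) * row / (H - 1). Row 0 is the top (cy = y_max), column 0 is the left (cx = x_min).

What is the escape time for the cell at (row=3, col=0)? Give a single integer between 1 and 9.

z_0 = 0 + 0i, c = -2.0000 + 0.6320i
Iter 1: z = -2.0000 + 0.6320i, |z|^2 = 4.3994
Escaped at iteration 1

Answer: 1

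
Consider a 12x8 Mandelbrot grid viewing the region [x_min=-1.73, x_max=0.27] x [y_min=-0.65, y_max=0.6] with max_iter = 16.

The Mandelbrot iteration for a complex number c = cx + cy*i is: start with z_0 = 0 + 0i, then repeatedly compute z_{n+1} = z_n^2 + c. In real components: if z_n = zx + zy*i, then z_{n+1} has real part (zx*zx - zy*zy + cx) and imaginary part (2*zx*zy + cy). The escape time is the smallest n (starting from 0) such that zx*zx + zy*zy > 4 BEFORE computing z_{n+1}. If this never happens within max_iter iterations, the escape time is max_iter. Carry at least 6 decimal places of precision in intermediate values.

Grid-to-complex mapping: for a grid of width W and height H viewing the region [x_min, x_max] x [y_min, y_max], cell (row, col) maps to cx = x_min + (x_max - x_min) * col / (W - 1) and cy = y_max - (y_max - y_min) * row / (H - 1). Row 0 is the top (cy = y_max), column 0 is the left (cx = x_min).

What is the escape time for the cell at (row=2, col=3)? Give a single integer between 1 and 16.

Answer: 16

Derivation:
z_0 = 0 + 0i, c = -1.1845 + 0.2429i
Iter 1: z = -1.1845 + 0.2429i, |z|^2 = 1.4621
Iter 2: z = 0.1596 + -0.3325i, |z|^2 = 0.1360
Iter 3: z = -1.2696 + 0.1367i, |z|^2 = 1.6306
Iter 4: z = 0.4087 + -0.1043i, |z|^2 = 0.1779
Iter 5: z = -1.0284 + 0.1576i, |z|^2 = 1.0824
Iter 6: z = -0.1518 + -0.0813i, |z|^2 = 0.0297
Iter 7: z = -1.1681 + 0.2675i, |z|^2 = 1.4361
Iter 8: z = 0.1084 + -0.3822i, |z|^2 = 0.1578
Iter 9: z = -1.3189 + 0.1600i, |z|^2 = 1.7651
Iter 10: z = 0.5293 + -0.1792i, |z|^2 = 0.3123
Iter 11: z = -0.9365 + 0.0531i, |z|^2 = 0.8799
Iter 12: z = -0.3103 + 0.1434i, |z|^2 = 0.1168
Iter 13: z = -1.1088 + 0.1539i, |z|^2 = 1.2532
Iter 14: z = 0.0213 + -0.0984i, |z|^2 = 0.0101
Iter 15: z = -1.1938 + 0.2387i, |z|^2 = 1.4821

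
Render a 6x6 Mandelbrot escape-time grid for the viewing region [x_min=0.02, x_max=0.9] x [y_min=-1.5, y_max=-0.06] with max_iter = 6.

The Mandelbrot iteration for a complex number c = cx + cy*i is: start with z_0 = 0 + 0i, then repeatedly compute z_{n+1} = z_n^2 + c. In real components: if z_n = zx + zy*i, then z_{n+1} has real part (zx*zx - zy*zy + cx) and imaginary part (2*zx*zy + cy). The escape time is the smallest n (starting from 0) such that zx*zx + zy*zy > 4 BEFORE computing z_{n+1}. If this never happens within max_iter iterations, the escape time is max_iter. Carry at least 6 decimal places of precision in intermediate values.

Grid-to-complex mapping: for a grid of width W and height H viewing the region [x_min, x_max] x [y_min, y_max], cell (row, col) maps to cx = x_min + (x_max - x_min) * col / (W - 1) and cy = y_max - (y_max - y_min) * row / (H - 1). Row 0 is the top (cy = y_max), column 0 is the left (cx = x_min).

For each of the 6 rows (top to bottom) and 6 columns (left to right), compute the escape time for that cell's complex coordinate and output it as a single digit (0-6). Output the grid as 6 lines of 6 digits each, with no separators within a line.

Answer: 666433
666433
666332
643322
322222
222222

Derivation:
(row=0, col=0): c = 0.0200 + -0.0600i → escape time 6
(row=0, col=1): c = 0.1960 + -0.0600i → escape time 6
(row=0, col=2): c = 0.3720 + -0.0600i → escape time 6
(row=0, col=3): c = 0.5480 + -0.0600i → escape time 4
(row=0, col=4): c = 0.7240 + -0.0600i → escape time 3
(row=0, col=5): c = 0.9000 + -0.0600i → escape time 3
(row=1, col=0): c = 0.0200 + -0.3480i → escape time 6
(row=1, col=1): c = 0.1960 + -0.3480i → escape time 6
(row=1, col=2): c = 0.3720 + -0.3480i → escape time 6
(row=1, col=3): c = 0.5480 + -0.3480i → escape time 4
(row=1, col=4): c = 0.7240 + -0.3480i → escape time 3
(row=1, col=5): c = 0.9000 + -0.3480i → escape time 3
(row=2, col=0): c = 0.0200 + -0.6360i → escape time 6
(row=2, col=1): c = 0.1960 + -0.6360i → escape time 6
(row=2, col=2): c = 0.3720 + -0.6360i → escape time 6
(row=2, col=3): c = 0.5480 + -0.6360i → escape time 3
(row=2, col=4): c = 0.7240 + -0.6360i → escape time 3
(row=2, col=5): c = 0.9000 + -0.6360i → escape time 2
(row=3, col=0): c = 0.0200 + -0.9240i → escape time 6
(row=3, col=1): c = 0.1960 + -0.9240i → escape time 4
(row=3, col=2): c = 0.3720 + -0.9240i → escape time 3
(row=3, col=3): c = 0.5480 + -0.9240i → escape time 3
(row=3, col=4): c = 0.7240 + -0.9240i → escape time 2
(row=3, col=5): c = 0.9000 + -0.9240i → escape time 2
(row=4, col=0): c = 0.0200 + -1.2120i → escape time 3
(row=4, col=1): c = 0.1960 + -1.2120i → escape time 2
(row=4, col=2): c = 0.3720 + -1.2120i → escape time 2
(row=4, col=3): c = 0.5480 + -1.2120i → escape time 2
(row=4, col=4): c = 0.7240 + -1.2120i → escape time 2
(row=4, col=5): c = 0.9000 + -1.2120i → escape time 2
(row=5, col=0): c = 0.0200 + -1.5000i → escape time 2
(row=5, col=1): c = 0.1960 + -1.5000i → escape time 2
(row=5, col=2): c = 0.3720 + -1.5000i → escape time 2
(row=5, col=3): c = 0.5480 + -1.5000i → escape time 2
(row=5, col=4): c = 0.7240 + -1.5000i → escape time 2
(row=5, col=5): c = 0.9000 + -1.5000i → escape time 2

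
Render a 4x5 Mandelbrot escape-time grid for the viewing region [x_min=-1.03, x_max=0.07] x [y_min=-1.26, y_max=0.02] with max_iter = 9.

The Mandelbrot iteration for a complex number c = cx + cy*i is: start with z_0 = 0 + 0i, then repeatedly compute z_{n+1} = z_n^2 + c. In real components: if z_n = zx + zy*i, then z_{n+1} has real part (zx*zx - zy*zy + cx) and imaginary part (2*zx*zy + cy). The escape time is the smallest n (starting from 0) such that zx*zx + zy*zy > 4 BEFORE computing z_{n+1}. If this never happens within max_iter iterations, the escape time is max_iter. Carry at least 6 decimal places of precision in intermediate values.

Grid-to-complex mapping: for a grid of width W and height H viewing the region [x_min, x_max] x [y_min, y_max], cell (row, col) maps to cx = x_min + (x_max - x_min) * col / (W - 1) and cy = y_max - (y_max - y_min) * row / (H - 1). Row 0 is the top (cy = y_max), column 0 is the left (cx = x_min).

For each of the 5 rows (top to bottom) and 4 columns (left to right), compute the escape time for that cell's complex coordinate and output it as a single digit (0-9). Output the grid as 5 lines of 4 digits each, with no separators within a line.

Answer: 9999
9999
4799
3455
2332

Derivation:
(row=0, col=0): c = -1.0300 + 0.0200i → escape time 9
(row=0, col=1): c = -0.6633 + 0.0200i → escape time 9
(row=0, col=2): c = -0.2967 + 0.0200i → escape time 9
(row=0, col=3): c = 0.0700 + 0.0200i → escape time 9
(row=1, col=0): c = -1.0300 + -0.3000i → escape time 9
(row=1, col=1): c = -0.6633 + -0.3000i → escape time 9
(row=1, col=2): c = -0.2967 + -0.3000i → escape time 9
(row=1, col=3): c = 0.0700 + -0.3000i → escape time 9
(row=2, col=0): c = -1.0300 + -0.6200i → escape time 4
(row=2, col=1): c = -0.6633 + -0.6200i → escape time 7
(row=2, col=2): c = -0.2967 + -0.6200i → escape time 9
(row=2, col=3): c = 0.0700 + -0.6200i → escape time 9
(row=3, col=0): c = -1.0300 + -0.9400i → escape time 3
(row=3, col=1): c = -0.6633 + -0.9400i → escape time 4
(row=3, col=2): c = -0.2967 + -0.9400i → escape time 5
(row=3, col=3): c = 0.0700 + -0.9400i → escape time 5
(row=4, col=0): c = -1.0300 + -1.2600i → escape time 2
(row=4, col=1): c = -0.6633 + -1.2600i → escape time 3
(row=4, col=2): c = -0.2967 + -1.2600i → escape time 3
(row=4, col=3): c = 0.0700 + -1.2600i → escape time 2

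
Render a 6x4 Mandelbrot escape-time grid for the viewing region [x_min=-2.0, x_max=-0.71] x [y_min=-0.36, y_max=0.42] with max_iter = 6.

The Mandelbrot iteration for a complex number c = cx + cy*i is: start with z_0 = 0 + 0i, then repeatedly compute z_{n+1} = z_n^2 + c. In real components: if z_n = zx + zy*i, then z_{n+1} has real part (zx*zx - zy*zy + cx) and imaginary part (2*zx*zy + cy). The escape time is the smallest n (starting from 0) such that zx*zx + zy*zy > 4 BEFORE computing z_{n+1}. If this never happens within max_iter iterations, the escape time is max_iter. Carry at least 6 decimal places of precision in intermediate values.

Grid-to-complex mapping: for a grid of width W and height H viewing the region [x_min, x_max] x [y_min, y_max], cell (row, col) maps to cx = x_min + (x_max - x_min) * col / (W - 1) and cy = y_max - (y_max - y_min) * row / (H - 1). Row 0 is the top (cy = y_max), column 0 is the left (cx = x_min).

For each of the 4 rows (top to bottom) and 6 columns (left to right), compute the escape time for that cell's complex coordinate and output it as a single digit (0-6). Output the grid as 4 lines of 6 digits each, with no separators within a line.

Answer: 134666
146666
146666
134666

Derivation:
(row=0, col=0): c = -2.0000 + 0.4200i → escape time 1
(row=0, col=1): c = -1.7420 + 0.4200i → escape time 3
(row=0, col=2): c = -1.4840 + 0.4200i → escape time 4
(row=0, col=3): c = -1.2260 + 0.4200i → escape time 6
(row=0, col=4): c = -0.9680 + 0.4200i → escape time 6
(row=0, col=5): c = -0.7100 + 0.4200i → escape time 6
(row=1, col=0): c = -2.0000 + 0.1600i → escape time 1
(row=1, col=1): c = -1.7420 + 0.1600i → escape time 4
(row=1, col=2): c = -1.4840 + 0.1600i → escape time 6
(row=1, col=3): c = -1.2260 + 0.1600i → escape time 6
(row=1, col=4): c = -0.9680 + 0.1600i → escape time 6
(row=1, col=5): c = -0.7100 + 0.1600i → escape time 6
(row=2, col=0): c = -2.0000 + -0.1000i → escape time 1
(row=2, col=1): c = -1.7420 + -0.1000i → escape time 4
(row=2, col=2): c = -1.4840 + -0.1000i → escape time 6
(row=2, col=3): c = -1.2260 + -0.1000i → escape time 6
(row=2, col=4): c = -0.9680 + -0.1000i → escape time 6
(row=2, col=5): c = -0.7100 + -0.1000i → escape time 6
(row=3, col=0): c = -2.0000 + -0.3600i → escape time 1
(row=3, col=1): c = -1.7420 + -0.3600i → escape time 3
(row=3, col=2): c = -1.4840 + -0.3600i → escape time 4
(row=3, col=3): c = -1.2260 + -0.3600i → escape time 6
(row=3, col=4): c = -0.9680 + -0.3600i → escape time 6
(row=3, col=5): c = -0.7100 + -0.3600i → escape time 6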